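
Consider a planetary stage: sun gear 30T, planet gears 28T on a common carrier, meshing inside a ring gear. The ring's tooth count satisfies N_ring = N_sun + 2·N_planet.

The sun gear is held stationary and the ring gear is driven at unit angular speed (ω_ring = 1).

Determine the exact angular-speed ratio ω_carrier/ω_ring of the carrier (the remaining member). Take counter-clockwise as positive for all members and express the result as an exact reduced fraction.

N_ring = 30 + 2·28 = 86
30(ω_s−ω_c) = −86(ω_r−ω_c),  ω_s=0, ω_r=1
30(0−ω_c) = −86(1−ω_c)  ⇒  116ω_c = 86  ⇒  ω_c = 43/58
ω_c/ω_r = 43/58

43/58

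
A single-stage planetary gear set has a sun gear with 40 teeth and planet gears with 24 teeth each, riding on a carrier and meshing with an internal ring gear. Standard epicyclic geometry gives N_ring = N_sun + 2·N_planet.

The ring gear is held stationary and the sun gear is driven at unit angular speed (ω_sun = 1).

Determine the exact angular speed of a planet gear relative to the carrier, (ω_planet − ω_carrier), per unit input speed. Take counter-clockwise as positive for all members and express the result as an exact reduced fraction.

-55/48

N_ring = 40 + 2·24 = 88
40(ω_s−ω_c) = −88(ω_r−ω_c),  ω_r=0, ω_s=1
40(1−ω_c) = −88(0−ω_c)  ⇒  128ω_c = 40  ⇒  ω_c = 5/16
sun–planet: 40·(1−5/16) = −24·(ω_p−ω_c)  ⇒  ω_p−ω_c = −(40/24)·(11/16) = -55/48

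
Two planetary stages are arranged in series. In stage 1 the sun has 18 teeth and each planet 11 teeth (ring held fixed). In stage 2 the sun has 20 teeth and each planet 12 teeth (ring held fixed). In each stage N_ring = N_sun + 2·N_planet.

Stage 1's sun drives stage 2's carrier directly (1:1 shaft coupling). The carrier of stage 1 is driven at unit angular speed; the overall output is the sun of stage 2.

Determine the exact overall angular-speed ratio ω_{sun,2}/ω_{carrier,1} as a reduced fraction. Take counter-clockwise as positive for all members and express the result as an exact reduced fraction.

Stage 1: N_ring = 18 + 2·11 = 40
Stage 1: 18(ω_s−ω_c) = −40(ω_r−ω_c),  ω_r=0, ω_c=1
Stage 1: ω_s = 1 − (40/18)(0−1) = 29/9
  ⇒ ω_s¹/ω_c¹ = 29/9
Stage 2: N_ring = 20 + 2·12 = 44
Stage 2: 20(ω_s−ω_c) = −44(ω_r−ω_c),  ω_r=0, ω_c=1
Stage 2: ω_s = 1 − (44/20)(0−1) = 16/5
  ⇒ ω_s²/ω_c² = 16/5
Coupling ω_c² = ω_s¹ ⇒ overall = 29/9 × 16/5 = 464/45

464/45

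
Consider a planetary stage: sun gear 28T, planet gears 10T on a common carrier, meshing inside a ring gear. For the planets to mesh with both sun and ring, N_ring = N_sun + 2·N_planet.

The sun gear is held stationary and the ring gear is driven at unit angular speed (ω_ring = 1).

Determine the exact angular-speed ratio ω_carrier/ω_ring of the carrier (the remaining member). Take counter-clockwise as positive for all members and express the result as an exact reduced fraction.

12/19

N_ring = 28 + 2·10 = 48
28(ω_s−ω_c) = −48(ω_r−ω_c),  ω_s=0, ω_r=1
28(0−ω_c) = −48(1−ω_c)  ⇒  76ω_c = 48  ⇒  ω_c = 12/19
ω_c/ω_r = 12/19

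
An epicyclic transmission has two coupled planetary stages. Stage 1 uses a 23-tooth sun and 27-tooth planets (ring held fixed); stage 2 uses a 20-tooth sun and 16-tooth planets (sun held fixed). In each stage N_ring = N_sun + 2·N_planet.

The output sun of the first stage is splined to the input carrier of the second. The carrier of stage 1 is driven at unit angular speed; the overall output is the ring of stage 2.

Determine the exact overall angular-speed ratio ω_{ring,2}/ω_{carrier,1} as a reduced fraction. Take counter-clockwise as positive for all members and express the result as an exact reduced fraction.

Stage 1: N_ring = 23 + 2·27 = 77
Stage 1: 23(ω_s−ω_c) = −77(ω_r−ω_c),  ω_r=0, ω_c=1
Stage 1: ω_s = 1 − (77/23)(0−1) = 100/23
  ⇒ ω_s¹/ω_c¹ = 100/23
Stage 2: N_ring = 20 + 2·16 = 52
Stage 2: 20(ω_s−ω_c) = −52(ω_r−ω_c),  ω_s=0, ω_c=1
Stage 2: ω_r = 1 − (20/52)(0−1) = 18/13
  ⇒ ω_r²/ω_c² = 18/13
Coupling ω_c² = ω_s¹ ⇒ overall = 100/23 × 18/13 = 1800/299

1800/299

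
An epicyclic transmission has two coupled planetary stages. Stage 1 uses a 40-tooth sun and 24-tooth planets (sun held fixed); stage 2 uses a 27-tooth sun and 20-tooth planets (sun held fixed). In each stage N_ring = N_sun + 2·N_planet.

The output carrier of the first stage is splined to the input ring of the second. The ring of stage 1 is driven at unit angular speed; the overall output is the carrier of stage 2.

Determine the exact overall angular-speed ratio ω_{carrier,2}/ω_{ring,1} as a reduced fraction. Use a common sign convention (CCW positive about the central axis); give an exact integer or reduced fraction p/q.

Stage 1: N_ring = 40 + 2·24 = 88
Stage 1: 40(ω_s−ω_c) = −88(ω_r−ω_c),  ω_s=0, ω_r=1
Stage 1: 40(0−ω_c) = −88(1−ω_c)  ⇒  128ω_c = 88  ⇒  ω_c = 11/16
  ⇒ ω_c¹/ω_r¹ = 11/16
Stage 2: N_ring = 27 + 2·20 = 67
Stage 2: 27(ω_s−ω_c) = −67(ω_r−ω_c),  ω_s=0, ω_r=1
Stage 2: 27(0−ω_c) = −67(1−ω_c)  ⇒  94ω_c = 67  ⇒  ω_c = 67/94
  ⇒ ω_c²/ω_r² = 67/94
Coupling ω_r² = ω_c¹ ⇒ overall = 11/16 × 67/94 = 737/1504

737/1504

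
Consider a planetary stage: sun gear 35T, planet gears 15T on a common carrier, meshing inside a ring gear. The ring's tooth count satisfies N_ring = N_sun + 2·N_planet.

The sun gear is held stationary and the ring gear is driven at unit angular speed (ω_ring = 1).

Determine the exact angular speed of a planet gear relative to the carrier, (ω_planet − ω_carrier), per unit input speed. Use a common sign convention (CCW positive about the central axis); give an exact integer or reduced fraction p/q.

91/60

N_ring = 35 + 2·15 = 65
35(ω_s−ω_c) = −65(ω_r−ω_c),  ω_s=0, ω_r=1
35(0−ω_c) = −65(1−ω_c)  ⇒  100ω_c = 65  ⇒  ω_c = 13/20
sun–planet: 35·(0−13/20) = −15·(ω_p−ω_c)  ⇒  ω_p−ω_c = −(35/15)·(-13/20) = 91/60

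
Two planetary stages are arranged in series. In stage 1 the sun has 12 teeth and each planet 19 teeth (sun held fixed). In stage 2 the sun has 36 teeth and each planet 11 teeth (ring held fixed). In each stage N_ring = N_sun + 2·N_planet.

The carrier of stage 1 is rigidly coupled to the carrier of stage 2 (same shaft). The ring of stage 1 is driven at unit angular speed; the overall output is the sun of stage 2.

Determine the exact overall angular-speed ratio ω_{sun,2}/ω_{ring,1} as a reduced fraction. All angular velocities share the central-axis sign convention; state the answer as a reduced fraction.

Stage 1: N_ring = 12 + 2·19 = 50
Stage 1: 12(ω_s−ω_c) = −50(ω_r−ω_c),  ω_s=0, ω_r=1
Stage 1: 12(0−ω_c) = −50(1−ω_c)  ⇒  62ω_c = 50  ⇒  ω_c = 25/31
  ⇒ ω_c¹/ω_r¹ = 25/31
Stage 2: N_ring = 36 + 2·11 = 58
Stage 2: 36(ω_s−ω_c) = −58(ω_r−ω_c),  ω_r=0, ω_c=1
Stage 2: ω_s = 1 − (58/36)(0−1) = 47/18
  ⇒ ω_s²/ω_c² = 47/18
Coupling ω_c² = ω_c¹ ⇒ overall = 25/31 × 47/18 = 1175/558

1175/558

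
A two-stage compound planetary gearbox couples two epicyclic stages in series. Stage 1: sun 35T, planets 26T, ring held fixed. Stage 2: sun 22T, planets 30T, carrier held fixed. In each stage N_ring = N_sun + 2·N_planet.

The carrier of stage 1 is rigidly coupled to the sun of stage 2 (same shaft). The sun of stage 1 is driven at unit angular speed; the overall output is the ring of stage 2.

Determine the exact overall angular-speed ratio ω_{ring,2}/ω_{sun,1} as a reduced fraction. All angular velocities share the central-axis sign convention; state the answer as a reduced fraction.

Stage 1: N_ring = 35 + 2·26 = 87
Stage 1: 35(ω_s−ω_c) = −87(ω_r−ω_c),  ω_r=0, ω_s=1
Stage 1: 35(1−ω_c) = −87(0−ω_c)  ⇒  122ω_c = 35  ⇒  ω_c = 35/122
  ⇒ ω_c¹/ω_s¹ = 35/122
Stage 2: N_ring = 22 + 2·30 = 82
Stage 2: 22(ω_s−ω_c) = −82(ω_r−ω_c),  ω_c=0, ω_s=1
Stage 2: ω_r = 0 − (22/82)(1−0) = -11/41
  ⇒ ω_r²/ω_s² = -11/41
Coupling ω_s² = ω_c¹ ⇒ overall = 35/122 × -11/41 = -385/5002

-385/5002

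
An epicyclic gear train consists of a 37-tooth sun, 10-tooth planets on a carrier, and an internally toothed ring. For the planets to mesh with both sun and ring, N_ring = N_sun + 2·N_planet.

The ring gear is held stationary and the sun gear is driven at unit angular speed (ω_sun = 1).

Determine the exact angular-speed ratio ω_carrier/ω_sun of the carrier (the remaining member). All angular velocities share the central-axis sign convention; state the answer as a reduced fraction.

N_ring = 37 + 2·10 = 57
37(ω_s−ω_c) = −57(ω_r−ω_c),  ω_r=0, ω_s=1
37(1−ω_c) = −57(0−ω_c)  ⇒  94ω_c = 37  ⇒  ω_c = 37/94
ω_c/ω_s = 37/94

37/94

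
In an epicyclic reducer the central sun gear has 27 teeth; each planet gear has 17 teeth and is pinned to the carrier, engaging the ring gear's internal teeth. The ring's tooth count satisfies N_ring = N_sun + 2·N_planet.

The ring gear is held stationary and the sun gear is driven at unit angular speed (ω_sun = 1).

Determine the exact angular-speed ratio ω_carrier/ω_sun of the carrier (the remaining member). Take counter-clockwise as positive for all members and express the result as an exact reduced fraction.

27/88

N_ring = 27 + 2·17 = 61
27(ω_s−ω_c) = −61(ω_r−ω_c),  ω_r=0, ω_s=1
27(1−ω_c) = −61(0−ω_c)  ⇒  88ω_c = 27  ⇒  ω_c = 27/88
ω_c/ω_s = 27/88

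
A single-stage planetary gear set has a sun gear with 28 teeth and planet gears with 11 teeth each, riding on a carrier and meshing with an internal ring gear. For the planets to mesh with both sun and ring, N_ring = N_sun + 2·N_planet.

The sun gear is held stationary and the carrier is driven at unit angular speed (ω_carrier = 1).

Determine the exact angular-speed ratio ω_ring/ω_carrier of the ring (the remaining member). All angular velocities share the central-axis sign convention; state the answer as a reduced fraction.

N_ring = 28 + 2·11 = 50
28(ω_s−ω_c) = −50(ω_r−ω_c),  ω_s=0, ω_c=1
ω_r = 1 − (28/50)(0−1) = 39/25
ω_r/ω_c = 39/25

39/25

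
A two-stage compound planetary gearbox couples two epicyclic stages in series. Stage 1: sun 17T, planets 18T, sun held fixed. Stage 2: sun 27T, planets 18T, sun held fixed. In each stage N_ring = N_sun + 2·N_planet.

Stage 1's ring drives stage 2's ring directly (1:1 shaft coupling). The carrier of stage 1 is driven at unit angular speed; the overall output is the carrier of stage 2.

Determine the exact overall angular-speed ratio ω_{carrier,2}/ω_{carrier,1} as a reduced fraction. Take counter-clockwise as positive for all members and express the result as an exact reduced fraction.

49/53

Stage 1: N_ring = 17 + 2·18 = 53
Stage 1: 17(ω_s−ω_c) = −53(ω_r−ω_c),  ω_s=0, ω_c=1
Stage 1: ω_r = 1 − (17/53)(0−1) = 70/53
  ⇒ ω_r¹/ω_c¹ = 70/53
Stage 2: N_ring = 27 + 2·18 = 63
Stage 2: 27(ω_s−ω_c) = −63(ω_r−ω_c),  ω_s=0, ω_r=1
Stage 2: 27(0−ω_c) = −63(1−ω_c)  ⇒  90ω_c = 63  ⇒  ω_c = 7/10
  ⇒ ω_c²/ω_r² = 7/10
Coupling ω_r² = ω_r¹ ⇒ overall = 70/53 × 7/10 = 49/53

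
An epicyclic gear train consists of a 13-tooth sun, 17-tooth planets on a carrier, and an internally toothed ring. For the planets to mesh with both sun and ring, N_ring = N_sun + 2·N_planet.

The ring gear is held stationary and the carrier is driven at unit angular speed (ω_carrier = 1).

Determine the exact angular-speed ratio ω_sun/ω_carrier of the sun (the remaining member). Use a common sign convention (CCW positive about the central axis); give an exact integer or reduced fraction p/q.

60/13

N_ring = 13 + 2·17 = 47
13(ω_s−ω_c) = −47(ω_r−ω_c),  ω_r=0, ω_c=1
ω_s = 1 − (47/13)(0−1) = 60/13
ω_s/ω_c = 60/13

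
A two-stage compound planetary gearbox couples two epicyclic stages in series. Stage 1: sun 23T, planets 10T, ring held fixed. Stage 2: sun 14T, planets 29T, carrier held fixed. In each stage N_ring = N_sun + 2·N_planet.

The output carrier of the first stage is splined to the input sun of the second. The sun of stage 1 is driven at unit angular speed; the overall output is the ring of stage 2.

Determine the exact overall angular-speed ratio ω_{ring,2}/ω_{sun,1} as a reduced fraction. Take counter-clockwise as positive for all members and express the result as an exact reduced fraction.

-161/2376

Stage 1: N_ring = 23 + 2·10 = 43
Stage 1: 23(ω_s−ω_c) = −43(ω_r−ω_c),  ω_r=0, ω_s=1
Stage 1: 23(1−ω_c) = −43(0−ω_c)  ⇒  66ω_c = 23  ⇒  ω_c = 23/66
  ⇒ ω_c¹/ω_s¹ = 23/66
Stage 2: N_ring = 14 + 2·29 = 72
Stage 2: 14(ω_s−ω_c) = −72(ω_r−ω_c),  ω_c=0, ω_s=1
Stage 2: ω_r = 0 − (14/72)(1−0) = -7/36
  ⇒ ω_r²/ω_s² = -7/36
Coupling ω_s² = ω_c¹ ⇒ overall = 23/66 × -7/36 = -161/2376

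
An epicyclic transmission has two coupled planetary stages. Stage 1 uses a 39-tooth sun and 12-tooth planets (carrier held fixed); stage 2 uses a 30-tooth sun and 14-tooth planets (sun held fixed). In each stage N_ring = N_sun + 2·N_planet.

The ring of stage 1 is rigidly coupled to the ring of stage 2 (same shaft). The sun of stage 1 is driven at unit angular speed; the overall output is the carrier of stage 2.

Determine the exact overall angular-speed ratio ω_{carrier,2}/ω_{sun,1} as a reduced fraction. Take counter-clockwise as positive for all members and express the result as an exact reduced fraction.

Stage 1: N_ring = 39 + 2·12 = 63
Stage 1: 39(ω_s−ω_c) = −63(ω_r−ω_c),  ω_c=0, ω_s=1
Stage 1: ω_r = 0 − (39/63)(1−0) = -13/21
  ⇒ ω_r¹/ω_s¹ = -13/21
Stage 2: N_ring = 30 + 2·14 = 58
Stage 2: 30(ω_s−ω_c) = −58(ω_r−ω_c),  ω_s=0, ω_r=1
Stage 2: 30(0−ω_c) = −58(1−ω_c)  ⇒  88ω_c = 58  ⇒  ω_c = 29/44
  ⇒ ω_c²/ω_r² = 29/44
Coupling ω_r² = ω_r¹ ⇒ overall = -13/21 × 29/44 = -377/924

-377/924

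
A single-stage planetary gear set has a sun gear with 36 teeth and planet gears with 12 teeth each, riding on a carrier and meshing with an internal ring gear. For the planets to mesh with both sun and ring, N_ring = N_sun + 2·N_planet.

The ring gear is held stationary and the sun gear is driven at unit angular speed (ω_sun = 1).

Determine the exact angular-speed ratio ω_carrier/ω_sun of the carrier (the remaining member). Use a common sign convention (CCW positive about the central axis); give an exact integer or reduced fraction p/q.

3/8

N_ring = 36 + 2·12 = 60
36(ω_s−ω_c) = −60(ω_r−ω_c),  ω_r=0, ω_s=1
36(1−ω_c) = −60(0−ω_c)  ⇒  96ω_c = 36  ⇒  ω_c = 3/8
ω_c/ω_s = 3/8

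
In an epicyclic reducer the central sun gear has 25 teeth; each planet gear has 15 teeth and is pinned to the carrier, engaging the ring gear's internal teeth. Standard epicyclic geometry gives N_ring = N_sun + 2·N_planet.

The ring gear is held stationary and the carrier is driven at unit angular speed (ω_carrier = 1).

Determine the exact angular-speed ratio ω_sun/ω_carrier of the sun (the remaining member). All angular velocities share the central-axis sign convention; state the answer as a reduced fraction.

N_ring = 25 + 2·15 = 55
25(ω_s−ω_c) = −55(ω_r−ω_c),  ω_r=0, ω_c=1
ω_s = 1 − (55/25)(0−1) = 16/5
ω_s/ω_c = 16/5

16/5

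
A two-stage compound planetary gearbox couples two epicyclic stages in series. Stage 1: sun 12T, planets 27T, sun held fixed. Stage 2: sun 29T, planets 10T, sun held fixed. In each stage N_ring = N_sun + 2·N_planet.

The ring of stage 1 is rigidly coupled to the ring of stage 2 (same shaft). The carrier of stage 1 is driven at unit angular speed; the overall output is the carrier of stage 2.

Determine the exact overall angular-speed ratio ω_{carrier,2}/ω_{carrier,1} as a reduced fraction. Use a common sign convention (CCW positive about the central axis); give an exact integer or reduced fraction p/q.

49/66

Stage 1: N_ring = 12 + 2·27 = 66
Stage 1: 12(ω_s−ω_c) = −66(ω_r−ω_c),  ω_s=0, ω_c=1
Stage 1: ω_r = 1 − (12/66)(0−1) = 13/11
  ⇒ ω_r¹/ω_c¹ = 13/11
Stage 2: N_ring = 29 + 2·10 = 49
Stage 2: 29(ω_s−ω_c) = −49(ω_r−ω_c),  ω_s=0, ω_r=1
Stage 2: 29(0−ω_c) = −49(1−ω_c)  ⇒  78ω_c = 49  ⇒  ω_c = 49/78
  ⇒ ω_c²/ω_r² = 49/78
Coupling ω_r² = ω_r¹ ⇒ overall = 13/11 × 49/78 = 49/66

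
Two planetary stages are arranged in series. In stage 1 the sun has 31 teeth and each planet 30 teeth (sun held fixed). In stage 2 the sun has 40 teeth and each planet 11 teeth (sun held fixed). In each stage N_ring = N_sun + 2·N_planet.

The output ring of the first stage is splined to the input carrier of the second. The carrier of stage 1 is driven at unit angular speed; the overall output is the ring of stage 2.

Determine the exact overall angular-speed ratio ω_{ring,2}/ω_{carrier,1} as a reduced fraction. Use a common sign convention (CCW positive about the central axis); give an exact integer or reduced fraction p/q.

Stage 1: N_ring = 31 + 2·30 = 91
Stage 1: 31(ω_s−ω_c) = −91(ω_r−ω_c),  ω_s=0, ω_c=1
Stage 1: ω_r = 1 − (31/91)(0−1) = 122/91
  ⇒ ω_r¹/ω_c¹ = 122/91
Stage 2: N_ring = 40 + 2·11 = 62
Stage 2: 40(ω_s−ω_c) = −62(ω_r−ω_c),  ω_s=0, ω_c=1
Stage 2: ω_r = 1 − (40/62)(0−1) = 51/31
  ⇒ ω_r²/ω_c² = 51/31
Coupling ω_c² = ω_r¹ ⇒ overall = 122/91 × 51/31 = 6222/2821

6222/2821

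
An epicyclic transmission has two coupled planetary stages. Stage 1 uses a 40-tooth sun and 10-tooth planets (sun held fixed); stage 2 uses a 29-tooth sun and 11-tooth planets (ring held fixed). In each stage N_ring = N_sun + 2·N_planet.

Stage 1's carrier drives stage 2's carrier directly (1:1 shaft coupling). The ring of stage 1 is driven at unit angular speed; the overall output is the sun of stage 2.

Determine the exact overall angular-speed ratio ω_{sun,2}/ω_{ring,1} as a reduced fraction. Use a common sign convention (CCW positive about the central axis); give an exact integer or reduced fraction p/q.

48/29

Stage 1: N_ring = 40 + 2·10 = 60
Stage 1: 40(ω_s−ω_c) = −60(ω_r−ω_c),  ω_s=0, ω_r=1
Stage 1: 40(0−ω_c) = −60(1−ω_c)  ⇒  100ω_c = 60  ⇒  ω_c = 3/5
  ⇒ ω_c¹/ω_r¹ = 3/5
Stage 2: N_ring = 29 + 2·11 = 51
Stage 2: 29(ω_s−ω_c) = −51(ω_r−ω_c),  ω_r=0, ω_c=1
Stage 2: ω_s = 1 − (51/29)(0−1) = 80/29
  ⇒ ω_s²/ω_c² = 80/29
Coupling ω_c² = ω_c¹ ⇒ overall = 3/5 × 80/29 = 48/29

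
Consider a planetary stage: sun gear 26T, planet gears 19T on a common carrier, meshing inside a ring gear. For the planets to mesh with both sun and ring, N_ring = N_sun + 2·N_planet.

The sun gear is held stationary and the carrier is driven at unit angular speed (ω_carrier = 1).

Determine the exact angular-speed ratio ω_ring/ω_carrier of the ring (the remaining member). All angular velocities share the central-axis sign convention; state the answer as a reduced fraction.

N_ring = 26 + 2·19 = 64
26(ω_s−ω_c) = −64(ω_r−ω_c),  ω_s=0, ω_c=1
ω_r = 1 − (26/64)(0−1) = 45/32
ω_r/ω_c = 45/32

45/32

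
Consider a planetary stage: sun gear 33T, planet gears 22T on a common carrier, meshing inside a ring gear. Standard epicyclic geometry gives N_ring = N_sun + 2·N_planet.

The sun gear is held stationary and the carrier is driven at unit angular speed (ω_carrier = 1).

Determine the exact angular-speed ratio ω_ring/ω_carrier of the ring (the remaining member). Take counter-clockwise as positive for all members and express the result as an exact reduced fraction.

N_ring = 33 + 2·22 = 77
33(ω_s−ω_c) = −77(ω_r−ω_c),  ω_s=0, ω_c=1
ω_r = 1 − (33/77)(0−1) = 10/7
ω_r/ω_c = 10/7

10/7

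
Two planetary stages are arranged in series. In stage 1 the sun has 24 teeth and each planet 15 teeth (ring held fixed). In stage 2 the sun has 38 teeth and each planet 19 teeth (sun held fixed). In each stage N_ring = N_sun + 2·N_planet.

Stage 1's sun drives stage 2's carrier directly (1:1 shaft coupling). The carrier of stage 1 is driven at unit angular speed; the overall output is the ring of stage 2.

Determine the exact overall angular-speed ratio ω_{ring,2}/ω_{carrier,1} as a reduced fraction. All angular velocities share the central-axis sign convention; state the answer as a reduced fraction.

39/8

Stage 1: N_ring = 24 + 2·15 = 54
Stage 1: 24(ω_s−ω_c) = −54(ω_r−ω_c),  ω_r=0, ω_c=1
Stage 1: ω_s = 1 − (54/24)(0−1) = 13/4
  ⇒ ω_s¹/ω_c¹ = 13/4
Stage 2: N_ring = 38 + 2·19 = 76
Stage 2: 38(ω_s−ω_c) = −76(ω_r−ω_c),  ω_s=0, ω_c=1
Stage 2: ω_r = 1 − (38/76)(0−1) = 3/2
  ⇒ ω_r²/ω_c² = 3/2
Coupling ω_c² = ω_s¹ ⇒ overall = 13/4 × 3/2 = 39/8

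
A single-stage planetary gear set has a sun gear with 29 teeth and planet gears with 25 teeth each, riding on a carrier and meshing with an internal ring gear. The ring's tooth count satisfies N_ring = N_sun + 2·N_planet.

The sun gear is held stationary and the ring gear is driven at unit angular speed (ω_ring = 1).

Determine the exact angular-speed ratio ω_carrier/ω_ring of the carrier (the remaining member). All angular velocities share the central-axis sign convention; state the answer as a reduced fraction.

N_ring = 29 + 2·25 = 79
29(ω_s−ω_c) = −79(ω_r−ω_c),  ω_s=0, ω_r=1
29(0−ω_c) = −79(1−ω_c)  ⇒  108ω_c = 79  ⇒  ω_c = 79/108
ω_c/ω_r = 79/108

79/108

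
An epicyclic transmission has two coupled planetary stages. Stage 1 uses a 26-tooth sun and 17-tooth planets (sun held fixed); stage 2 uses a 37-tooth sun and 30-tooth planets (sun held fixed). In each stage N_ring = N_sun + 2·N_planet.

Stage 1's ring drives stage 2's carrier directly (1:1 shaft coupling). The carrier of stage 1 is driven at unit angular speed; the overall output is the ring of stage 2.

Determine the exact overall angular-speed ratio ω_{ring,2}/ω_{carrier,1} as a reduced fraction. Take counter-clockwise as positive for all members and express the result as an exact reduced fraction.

2881/1455

Stage 1: N_ring = 26 + 2·17 = 60
Stage 1: 26(ω_s−ω_c) = −60(ω_r−ω_c),  ω_s=0, ω_c=1
Stage 1: ω_r = 1 − (26/60)(0−1) = 43/30
  ⇒ ω_r¹/ω_c¹ = 43/30
Stage 2: N_ring = 37 + 2·30 = 97
Stage 2: 37(ω_s−ω_c) = −97(ω_r−ω_c),  ω_s=0, ω_c=1
Stage 2: ω_r = 1 − (37/97)(0−1) = 134/97
  ⇒ ω_r²/ω_c² = 134/97
Coupling ω_c² = ω_r¹ ⇒ overall = 43/30 × 134/97 = 2881/1455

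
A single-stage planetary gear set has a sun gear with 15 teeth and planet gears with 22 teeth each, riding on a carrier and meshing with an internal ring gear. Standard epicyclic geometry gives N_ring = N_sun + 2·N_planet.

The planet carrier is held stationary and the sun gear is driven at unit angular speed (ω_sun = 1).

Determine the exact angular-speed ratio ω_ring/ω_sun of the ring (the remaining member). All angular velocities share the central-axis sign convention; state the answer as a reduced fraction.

-15/59

N_ring = 15 + 2·22 = 59
15(ω_s−ω_c) = −59(ω_r−ω_c),  ω_c=0, ω_s=1
ω_r = 0 − (15/59)(1−0) = -15/59
ω_r/ω_s = -15/59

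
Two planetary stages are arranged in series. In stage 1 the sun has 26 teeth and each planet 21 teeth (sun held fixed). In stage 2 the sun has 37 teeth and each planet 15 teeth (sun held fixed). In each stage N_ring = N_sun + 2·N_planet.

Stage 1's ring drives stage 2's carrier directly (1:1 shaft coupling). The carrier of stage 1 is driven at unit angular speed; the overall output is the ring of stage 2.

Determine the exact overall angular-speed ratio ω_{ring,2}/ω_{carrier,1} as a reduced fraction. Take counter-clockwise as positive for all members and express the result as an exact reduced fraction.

2444/1139

Stage 1: N_ring = 26 + 2·21 = 68
Stage 1: 26(ω_s−ω_c) = −68(ω_r−ω_c),  ω_s=0, ω_c=1
Stage 1: ω_r = 1 − (26/68)(0−1) = 47/34
  ⇒ ω_r¹/ω_c¹ = 47/34
Stage 2: N_ring = 37 + 2·15 = 67
Stage 2: 37(ω_s−ω_c) = −67(ω_r−ω_c),  ω_s=0, ω_c=1
Stage 2: ω_r = 1 − (37/67)(0−1) = 104/67
  ⇒ ω_r²/ω_c² = 104/67
Coupling ω_c² = ω_r¹ ⇒ overall = 47/34 × 104/67 = 2444/1139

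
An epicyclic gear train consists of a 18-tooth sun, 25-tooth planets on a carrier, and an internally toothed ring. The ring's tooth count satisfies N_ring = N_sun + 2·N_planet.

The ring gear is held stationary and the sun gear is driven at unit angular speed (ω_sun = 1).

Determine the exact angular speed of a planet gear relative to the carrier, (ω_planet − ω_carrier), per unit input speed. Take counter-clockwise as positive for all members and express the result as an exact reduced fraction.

-612/1075

N_ring = 18 + 2·25 = 68
18(ω_s−ω_c) = −68(ω_r−ω_c),  ω_r=0, ω_s=1
18(1−ω_c) = −68(0−ω_c)  ⇒  86ω_c = 18  ⇒  ω_c = 9/43
sun–planet: 18·(1−9/43) = −25·(ω_p−ω_c)  ⇒  ω_p−ω_c = −(18/25)·(34/43) = -612/1075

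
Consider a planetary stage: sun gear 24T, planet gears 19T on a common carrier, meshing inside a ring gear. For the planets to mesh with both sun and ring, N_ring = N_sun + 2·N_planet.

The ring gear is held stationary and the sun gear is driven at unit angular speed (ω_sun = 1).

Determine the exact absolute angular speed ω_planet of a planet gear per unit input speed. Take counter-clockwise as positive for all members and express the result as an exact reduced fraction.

-12/19

N_ring = 24 + 2·19 = 62
24(ω_s−ω_c) = −62(ω_r−ω_c),  ω_r=0, ω_s=1
24(1−ω_c) = −62(0−ω_c)  ⇒  86ω_c = 24  ⇒  ω_c = 12/43
sun–planet: 24·(1−12/43) = −19·(ω_p−ω_c)  ⇒  ω_p−ω_c = −(24/19)·(31/43) = -744/817
ω_p = 12/43 − 744/817 = -12/19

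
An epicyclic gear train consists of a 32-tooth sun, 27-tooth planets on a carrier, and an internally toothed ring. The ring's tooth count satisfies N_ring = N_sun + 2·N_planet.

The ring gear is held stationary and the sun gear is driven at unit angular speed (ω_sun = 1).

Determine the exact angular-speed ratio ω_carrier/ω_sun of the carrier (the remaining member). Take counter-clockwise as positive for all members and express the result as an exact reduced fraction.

N_ring = 32 + 2·27 = 86
32(ω_s−ω_c) = −86(ω_r−ω_c),  ω_r=0, ω_s=1
32(1−ω_c) = −86(0−ω_c)  ⇒  118ω_c = 32  ⇒  ω_c = 16/59
ω_c/ω_s = 16/59

16/59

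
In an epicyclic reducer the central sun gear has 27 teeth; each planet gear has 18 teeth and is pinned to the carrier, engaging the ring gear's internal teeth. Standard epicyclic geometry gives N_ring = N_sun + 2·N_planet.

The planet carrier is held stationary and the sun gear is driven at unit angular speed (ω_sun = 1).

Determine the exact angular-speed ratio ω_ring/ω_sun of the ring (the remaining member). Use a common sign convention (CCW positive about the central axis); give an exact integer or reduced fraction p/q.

-3/7

N_ring = 27 + 2·18 = 63
27(ω_s−ω_c) = −63(ω_r−ω_c),  ω_c=0, ω_s=1
ω_r = 0 − (27/63)(1−0) = -3/7
ω_r/ω_s = -3/7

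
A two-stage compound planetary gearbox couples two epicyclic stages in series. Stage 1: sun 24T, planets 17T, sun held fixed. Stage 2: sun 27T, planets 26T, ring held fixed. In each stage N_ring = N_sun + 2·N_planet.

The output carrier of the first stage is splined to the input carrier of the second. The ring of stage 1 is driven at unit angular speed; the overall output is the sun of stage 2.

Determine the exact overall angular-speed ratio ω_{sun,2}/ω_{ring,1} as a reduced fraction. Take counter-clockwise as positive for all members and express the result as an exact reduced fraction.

Stage 1: N_ring = 24 + 2·17 = 58
Stage 1: 24(ω_s−ω_c) = −58(ω_r−ω_c),  ω_s=0, ω_r=1
Stage 1: 24(0−ω_c) = −58(1−ω_c)  ⇒  82ω_c = 58  ⇒  ω_c = 29/41
  ⇒ ω_c¹/ω_r¹ = 29/41
Stage 2: N_ring = 27 + 2·26 = 79
Stage 2: 27(ω_s−ω_c) = −79(ω_r−ω_c),  ω_r=0, ω_c=1
Stage 2: ω_s = 1 − (79/27)(0−1) = 106/27
  ⇒ ω_s²/ω_c² = 106/27
Coupling ω_c² = ω_c¹ ⇒ overall = 29/41 × 106/27 = 3074/1107

3074/1107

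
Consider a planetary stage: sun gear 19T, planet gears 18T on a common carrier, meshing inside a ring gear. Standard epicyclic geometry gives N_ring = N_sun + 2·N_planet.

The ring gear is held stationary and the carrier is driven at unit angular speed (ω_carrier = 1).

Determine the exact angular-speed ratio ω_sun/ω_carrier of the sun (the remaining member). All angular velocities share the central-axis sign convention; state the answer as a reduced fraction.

N_ring = 19 + 2·18 = 55
19(ω_s−ω_c) = −55(ω_r−ω_c),  ω_r=0, ω_c=1
ω_s = 1 − (55/19)(0−1) = 74/19
ω_s/ω_c = 74/19

74/19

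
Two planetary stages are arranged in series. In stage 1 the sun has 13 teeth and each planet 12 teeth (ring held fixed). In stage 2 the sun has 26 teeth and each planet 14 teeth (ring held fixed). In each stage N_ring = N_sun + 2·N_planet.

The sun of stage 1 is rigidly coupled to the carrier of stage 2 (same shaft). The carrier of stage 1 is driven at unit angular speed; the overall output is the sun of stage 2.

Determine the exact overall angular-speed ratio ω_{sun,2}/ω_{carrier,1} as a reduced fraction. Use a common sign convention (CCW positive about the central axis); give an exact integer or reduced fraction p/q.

Stage 1: N_ring = 13 + 2·12 = 37
Stage 1: 13(ω_s−ω_c) = −37(ω_r−ω_c),  ω_r=0, ω_c=1
Stage 1: ω_s = 1 − (37/13)(0−1) = 50/13
  ⇒ ω_s¹/ω_c¹ = 50/13
Stage 2: N_ring = 26 + 2·14 = 54
Stage 2: 26(ω_s−ω_c) = −54(ω_r−ω_c),  ω_r=0, ω_c=1
Stage 2: ω_s = 1 − (54/26)(0−1) = 40/13
  ⇒ ω_s²/ω_c² = 40/13
Coupling ω_c² = ω_s¹ ⇒ overall = 50/13 × 40/13 = 2000/169

2000/169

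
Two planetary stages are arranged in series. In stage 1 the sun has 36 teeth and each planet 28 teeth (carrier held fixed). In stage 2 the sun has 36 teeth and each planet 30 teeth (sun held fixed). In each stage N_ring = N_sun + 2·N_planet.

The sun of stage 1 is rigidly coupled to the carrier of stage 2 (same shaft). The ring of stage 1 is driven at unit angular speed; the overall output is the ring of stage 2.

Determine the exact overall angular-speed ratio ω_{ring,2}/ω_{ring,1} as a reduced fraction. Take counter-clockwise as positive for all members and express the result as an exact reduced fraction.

Stage 1: N_ring = 36 + 2·28 = 92
Stage 1: 36(ω_s−ω_c) = −92(ω_r−ω_c),  ω_c=0, ω_r=1
Stage 1: ω_s = 0 − (92/36)(1−0) = -23/9
  ⇒ ω_s¹/ω_r¹ = -23/9
Stage 2: N_ring = 36 + 2·30 = 96
Stage 2: 36(ω_s−ω_c) = −96(ω_r−ω_c),  ω_s=0, ω_c=1
Stage 2: ω_r = 1 − (36/96)(0−1) = 11/8
  ⇒ ω_r²/ω_c² = 11/8
Coupling ω_c² = ω_s¹ ⇒ overall = -23/9 × 11/8 = -253/72

-253/72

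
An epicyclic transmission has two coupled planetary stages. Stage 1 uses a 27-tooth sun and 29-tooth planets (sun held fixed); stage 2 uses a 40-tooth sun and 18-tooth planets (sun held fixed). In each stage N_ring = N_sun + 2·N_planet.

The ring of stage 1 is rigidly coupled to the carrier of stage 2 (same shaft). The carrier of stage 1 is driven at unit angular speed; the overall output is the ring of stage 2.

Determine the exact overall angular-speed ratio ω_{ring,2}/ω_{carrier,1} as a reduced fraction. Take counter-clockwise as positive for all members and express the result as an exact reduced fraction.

3248/1615

Stage 1: N_ring = 27 + 2·29 = 85
Stage 1: 27(ω_s−ω_c) = −85(ω_r−ω_c),  ω_s=0, ω_c=1
Stage 1: ω_r = 1 − (27/85)(0−1) = 112/85
  ⇒ ω_r¹/ω_c¹ = 112/85
Stage 2: N_ring = 40 + 2·18 = 76
Stage 2: 40(ω_s−ω_c) = −76(ω_r−ω_c),  ω_s=0, ω_c=1
Stage 2: ω_r = 1 − (40/76)(0−1) = 29/19
  ⇒ ω_r²/ω_c² = 29/19
Coupling ω_c² = ω_r¹ ⇒ overall = 112/85 × 29/19 = 3248/1615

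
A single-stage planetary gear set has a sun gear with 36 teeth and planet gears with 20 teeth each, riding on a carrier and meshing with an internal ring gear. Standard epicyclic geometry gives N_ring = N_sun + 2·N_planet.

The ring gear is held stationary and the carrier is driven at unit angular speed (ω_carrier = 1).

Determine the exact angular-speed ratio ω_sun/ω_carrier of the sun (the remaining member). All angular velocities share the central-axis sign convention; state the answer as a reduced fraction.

28/9

N_ring = 36 + 2·20 = 76
36(ω_s−ω_c) = −76(ω_r−ω_c),  ω_r=0, ω_c=1
ω_s = 1 − (76/36)(0−1) = 28/9
ω_s/ω_c = 28/9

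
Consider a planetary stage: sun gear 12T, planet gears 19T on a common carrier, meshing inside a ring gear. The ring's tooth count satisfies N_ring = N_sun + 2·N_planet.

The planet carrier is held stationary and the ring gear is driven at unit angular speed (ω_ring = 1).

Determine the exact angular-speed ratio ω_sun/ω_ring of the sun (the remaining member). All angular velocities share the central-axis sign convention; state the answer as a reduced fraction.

N_ring = 12 + 2·19 = 50
12(ω_s−ω_c) = −50(ω_r−ω_c),  ω_c=0, ω_r=1
ω_s = 0 − (50/12)(1−0) = -25/6
ω_s/ω_r = -25/6

-25/6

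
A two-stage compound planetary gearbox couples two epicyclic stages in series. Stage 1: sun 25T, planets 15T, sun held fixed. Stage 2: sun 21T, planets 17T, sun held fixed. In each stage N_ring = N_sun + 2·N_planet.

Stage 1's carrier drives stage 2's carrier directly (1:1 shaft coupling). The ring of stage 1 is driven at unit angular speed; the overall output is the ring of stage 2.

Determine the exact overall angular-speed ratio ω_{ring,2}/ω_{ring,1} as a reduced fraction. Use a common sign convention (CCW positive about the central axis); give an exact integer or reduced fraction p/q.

Stage 1: N_ring = 25 + 2·15 = 55
Stage 1: 25(ω_s−ω_c) = −55(ω_r−ω_c),  ω_s=0, ω_r=1
Stage 1: 25(0−ω_c) = −55(1−ω_c)  ⇒  80ω_c = 55  ⇒  ω_c = 11/16
  ⇒ ω_c¹/ω_r¹ = 11/16
Stage 2: N_ring = 21 + 2·17 = 55
Stage 2: 21(ω_s−ω_c) = −55(ω_r−ω_c),  ω_s=0, ω_c=1
Stage 2: ω_r = 1 − (21/55)(0−1) = 76/55
  ⇒ ω_r²/ω_c² = 76/55
Coupling ω_c² = ω_c¹ ⇒ overall = 11/16 × 76/55 = 19/20

19/20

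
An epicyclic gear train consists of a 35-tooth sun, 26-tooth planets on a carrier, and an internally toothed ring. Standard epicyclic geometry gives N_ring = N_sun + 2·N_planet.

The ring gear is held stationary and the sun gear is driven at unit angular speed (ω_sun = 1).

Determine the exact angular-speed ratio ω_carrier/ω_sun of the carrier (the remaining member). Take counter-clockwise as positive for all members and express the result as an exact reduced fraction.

35/122

N_ring = 35 + 2·26 = 87
35(ω_s−ω_c) = −87(ω_r−ω_c),  ω_r=0, ω_s=1
35(1−ω_c) = −87(0−ω_c)  ⇒  122ω_c = 35  ⇒  ω_c = 35/122
ω_c/ω_s = 35/122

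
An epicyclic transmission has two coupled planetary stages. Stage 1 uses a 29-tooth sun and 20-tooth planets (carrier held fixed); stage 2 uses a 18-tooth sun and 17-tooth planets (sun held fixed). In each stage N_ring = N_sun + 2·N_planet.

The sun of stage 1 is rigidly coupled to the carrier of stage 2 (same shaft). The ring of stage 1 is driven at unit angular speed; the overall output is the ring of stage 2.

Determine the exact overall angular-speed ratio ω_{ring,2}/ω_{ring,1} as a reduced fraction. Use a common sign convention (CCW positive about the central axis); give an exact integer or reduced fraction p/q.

Stage 1: N_ring = 29 + 2·20 = 69
Stage 1: 29(ω_s−ω_c) = −69(ω_r−ω_c),  ω_c=0, ω_r=1
Stage 1: ω_s = 0 − (69/29)(1−0) = -69/29
  ⇒ ω_s¹/ω_r¹ = -69/29
Stage 2: N_ring = 18 + 2·17 = 52
Stage 2: 18(ω_s−ω_c) = −52(ω_r−ω_c),  ω_s=0, ω_c=1
Stage 2: ω_r = 1 − (18/52)(0−1) = 35/26
  ⇒ ω_r²/ω_c² = 35/26
Coupling ω_c² = ω_s¹ ⇒ overall = -69/29 × 35/26 = -2415/754

-2415/754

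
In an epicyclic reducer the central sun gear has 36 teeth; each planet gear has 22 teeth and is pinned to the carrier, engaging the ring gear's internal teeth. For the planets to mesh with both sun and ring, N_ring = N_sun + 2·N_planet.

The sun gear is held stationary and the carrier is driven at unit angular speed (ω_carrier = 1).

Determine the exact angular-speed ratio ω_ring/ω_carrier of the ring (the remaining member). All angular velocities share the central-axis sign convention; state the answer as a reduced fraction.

29/20

N_ring = 36 + 2·22 = 80
36(ω_s−ω_c) = −80(ω_r−ω_c),  ω_s=0, ω_c=1
ω_r = 1 − (36/80)(0−1) = 29/20
ω_r/ω_c = 29/20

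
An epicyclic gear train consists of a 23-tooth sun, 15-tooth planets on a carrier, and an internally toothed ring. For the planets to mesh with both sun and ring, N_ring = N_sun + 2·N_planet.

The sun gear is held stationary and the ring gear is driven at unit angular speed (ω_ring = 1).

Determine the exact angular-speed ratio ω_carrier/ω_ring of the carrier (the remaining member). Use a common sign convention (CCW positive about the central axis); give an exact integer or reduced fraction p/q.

N_ring = 23 + 2·15 = 53
23(ω_s−ω_c) = −53(ω_r−ω_c),  ω_s=0, ω_r=1
23(0−ω_c) = −53(1−ω_c)  ⇒  76ω_c = 53  ⇒  ω_c = 53/76
ω_c/ω_r = 53/76

53/76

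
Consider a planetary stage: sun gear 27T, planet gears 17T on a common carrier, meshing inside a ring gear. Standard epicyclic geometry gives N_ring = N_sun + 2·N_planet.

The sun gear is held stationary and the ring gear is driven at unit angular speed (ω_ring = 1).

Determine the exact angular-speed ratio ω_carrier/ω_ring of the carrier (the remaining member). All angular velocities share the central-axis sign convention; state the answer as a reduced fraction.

N_ring = 27 + 2·17 = 61
27(ω_s−ω_c) = −61(ω_r−ω_c),  ω_s=0, ω_r=1
27(0−ω_c) = −61(1−ω_c)  ⇒  88ω_c = 61  ⇒  ω_c = 61/88
ω_c/ω_r = 61/88

61/88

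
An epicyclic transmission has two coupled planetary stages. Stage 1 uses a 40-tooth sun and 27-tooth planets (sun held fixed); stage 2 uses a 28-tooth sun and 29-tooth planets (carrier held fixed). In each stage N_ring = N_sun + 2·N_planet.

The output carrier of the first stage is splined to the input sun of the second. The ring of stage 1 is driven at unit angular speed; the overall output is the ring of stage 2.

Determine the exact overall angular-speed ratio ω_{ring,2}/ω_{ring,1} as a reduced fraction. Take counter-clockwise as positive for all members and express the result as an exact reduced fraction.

-658/2881

Stage 1: N_ring = 40 + 2·27 = 94
Stage 1: 40(ω_s−ω_c) = −94(ω_r−ω_c),  ω_s=0, ω_r=1
Stage 1: 40(0−ω_c) = −94(1−ω_c)  ⇒  134ω_c = 94  ⇒  ω_c = 47/67
  ⇒ ω_c¹/ω_r¹ = 47/67
Stage 2: N_ring = 28 + 2·29 = 86
Stage 2: 28(ω_s−ω_c) = −86(ω_r−ω_c),  ω_c=0, ω_s=1
Stage 2: ω_r = 0 − (28/86)(1−0) = -14/43
  ⇒ ω_r²/ω_s² = -14/43
Coupling ω_s² = ω_c¹ ⇒ overall = 47/67 × -14/43 = -658/2881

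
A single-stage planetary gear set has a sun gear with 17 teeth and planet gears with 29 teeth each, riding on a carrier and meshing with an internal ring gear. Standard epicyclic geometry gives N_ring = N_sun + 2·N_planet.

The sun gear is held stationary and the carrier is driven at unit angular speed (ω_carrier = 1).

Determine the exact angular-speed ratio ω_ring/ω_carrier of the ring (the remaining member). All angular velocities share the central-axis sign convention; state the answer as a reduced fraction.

92/75

N_ring = 17 + 2·29 = 75
17(ω_s−ω_c) = −75(ω_r−ω_c),  ω_s=0, ω_c=1
ω_r = 1 − (17/75)(0−1) = 92/75
ω_r/ω_c = 92/75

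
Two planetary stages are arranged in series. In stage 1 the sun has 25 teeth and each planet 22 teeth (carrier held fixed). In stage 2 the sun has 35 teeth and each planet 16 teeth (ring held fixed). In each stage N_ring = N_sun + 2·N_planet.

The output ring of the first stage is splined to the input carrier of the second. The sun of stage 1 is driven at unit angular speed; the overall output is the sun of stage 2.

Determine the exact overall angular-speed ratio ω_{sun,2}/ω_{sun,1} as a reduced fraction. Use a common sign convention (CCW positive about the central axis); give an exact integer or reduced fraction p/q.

-170/161

Stage 1: N_ring = 25 + 2·22 = 69
Stage 1: 25(ω_s−ω_c) = −69(ω_r−ω_c),  ω_c=0, ω_s=1
Stage 1: ω_r = 0 − (25/69)(1−0) = -25/69
  ⇒ ω_r¹/ω_s¹ = -25/69
Stage 2: N_ring = 35 + 2·16 = 67
Stage 2: 35(ω_s−ω_c) = −67(ω_r−ω_c),  ω_r=0, ω_c=1
Stage 2: ω_s = 1 − (67/35)(0−1) = 102/35
  ⇒ ω_s²/ω_c² = 102/35
Coupling ω_c² = ω_r¹ ⇒ overall = -25/69 × 102/35 = -170/161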